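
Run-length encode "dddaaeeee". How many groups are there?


Input: dddaaeeee
Scanning for consecutive runs:
  Group 1: 'd' x 3 (positions 0-2)
  Group 2: 'a' x 2 (positions 3-4)
  Group 3: 'e' x 4 (positions 5-8)
Total groups: 3

3


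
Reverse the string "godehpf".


Input: godehpf
Reading characters right to left:
  Position 6: 'f'
  Position 5: 'p'
  Position 4: 'h'
  Position 3: 'e'
  Position 2: 'd'
  Position 1: 'o'
  Position 0: 'g'
Reversed: fphedog

fphedog


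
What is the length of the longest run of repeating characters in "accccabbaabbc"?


Input: "accccabbaabbc"
Scanning for longest run:
  Position 1 ('c'): new char, reset run to 1
  Position 2 ('c'): continues run of 'c', length=2
  Position 3 ('c'): continues run of 'c', length=3
  Position 4 ('c'): continues run of 'c', length=4
  Position 5 ('a'): new char, reset run to 1
  Position 6 ('b'): new char, reset run to 1
  Position 7 ('b'): continues run of 'b', length=2
  Position 8 ('a'): new char, reset run to 1
  Position 9 ('a'): continues run of 'a', length=2
  Position 10 ('b'): new char, reset run to 1
  Position 11 ('b'): continues run of 'b', length=2
  Position 12 ('c'): new char, reset run to 1
Longest run: 'c' with length 4

4


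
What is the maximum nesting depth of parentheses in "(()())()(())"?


Input: "(()())()(())"
Tracking depth:
  Position 0 '(': depth becomes 1
  Position 1 '(': depth becomes 2
  Position 2 ')': depth becomes 1
  Position 3 '(': depth becomes 2
  Position 4 ')': depth becomes 1
  Position 5 ')': depth becomes 0
  Position 6 '(': depth becomes 1
  Position 7 ')': depth becomes 0
  Position 8 '(': depth becomes 1
  Position 9 '(': depth becomes 2
  Position 10 ')': depth becomes 1
  Position 11 ')': depth becomes 0
Maximum depth reached: 2

2


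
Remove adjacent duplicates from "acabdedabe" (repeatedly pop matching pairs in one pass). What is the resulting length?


Input: acabdedabe
Stack-based adjacent duplicate removal:
  Read 'a': push. Stack: a
  Read 'c': push. Stack: ac
  Read 'a': push. Stack: aca
  Read 'b': push. Stack: acab
  Read 'd': push. Stack: acabd
  Read 'e': push. Stack: acabde
  Read 'd': push. Stack: acabded
  Read 'a': push. Stack: acabdeda
  Read 'b': push. Stack: acabdedab
  Read 'e': push. Stack: acabdedabe
Final stack: "acabdedabe" (length 10)

10


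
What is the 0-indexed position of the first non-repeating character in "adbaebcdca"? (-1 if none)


Input: adbaebcdca
Character frequencies:
  'a': 3
  'b': 2
  'c': 2
  'd': 2
  'e': 1
Scanning left to right for freq == 1:
  Position 0 ('a'): freq=3, skip
  Position 1 ('d'): freq=2, skip
  Position 2 ('b'): freq=2, skip
  Position 3 ('a'): freq=3, skip
  Position 4 ('e'): unique! => answer = 4

4


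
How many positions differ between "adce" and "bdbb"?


Comparing "adce" and "bdbb" position by position:
  Position 0: 'a' vs 'b' => DIFFER
  Position 1: 'd' vs 'd' => same
  Position 2: 'c' vs 'b' => DIFFER
  Position 3: 'e' vs 'b' => DIFFER
Positions that differ: 3

3


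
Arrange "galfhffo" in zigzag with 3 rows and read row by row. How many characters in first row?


Zigzag "galfhffo" into 3 rows:
Placing characters:
  'g' => row 0
  'a' => row 1
  'l' => row 2
  'f' => row 1
  'h' => row 0
  'f' => row 1
  'f' => row 2
  'o' => row 1
Rows:
  Row 0: "gh"
  Row 1: "affo"
  Row 2: "lf"
First row length: 2

2


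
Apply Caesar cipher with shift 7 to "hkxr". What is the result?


Caesar cipher: shift "hkxr" by 7
  'h' (pos 7) + 7 = pos 14 = 'o'
  'k' (pos 10) + 7 = pos 17 = 'r'
  'x' (pos 23) + 7 = pos 4 = 'e'
  'r' (pos 17) + 7 = pos 24 = 'y'
Result: orey

orey


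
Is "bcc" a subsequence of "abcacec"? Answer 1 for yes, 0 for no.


Check if "bcc" is a subsequence of "abcacec"
Greedy scan:
  Position 0 ('a'): no match needed
  Position 1 ('b'): matches sub[0] = 'b'
  Position 2 ('c'): matches sub[1] = 'c'
  Position 3 ('a'): no match needed
  Position 4 ('c'): matches sub[2] = 'c'
  Position 5 ('e'): no match needed
  Position 6 ('c'): no match needed
All 3 characters matched => is a subsequence

1


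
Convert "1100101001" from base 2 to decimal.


Input: "1100101001" in base 2
Positional expansion:
  Digit '1' (value 1) x 2^9 = 512
  Digit '1' (value 1) x 2^8 = 256
  Digit '0' (value 0) x 2^7 = 0
  Digit '0' (value 0) x 2^6 = 0
  Digit '1' (value 1) x 2^5 = 32
  Digit '0' (value 0) x 2^4 = 0
  Digit '1' (value 1) x 2^3 = 8
  Digit '0' (value 0) x 2^2 = 0
  Digit '0' (value 0) x 2^1 = 0
  Digit '1' (value 1) x 2^0 = 1
Sum = 809

809


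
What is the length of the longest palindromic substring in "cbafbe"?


Input: "cbafbe"
Checking substrings for palindromes:
  No multi-char palindromic substrings found
Longest palindromic substring: "c" with length 1

1


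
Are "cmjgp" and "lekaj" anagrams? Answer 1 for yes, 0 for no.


Strings: "cmjgp", "lekaj"
Sorted first:  cgjmp
Sorted second: aejkl
Differ at position 0: 'c' vs 'a' => not anagrams

0


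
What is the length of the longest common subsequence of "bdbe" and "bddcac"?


LCS of "bdbe" and "bddcac"
DP table:
           b    d    d    c    a    c
      0    0    0    0    0    0    0
  b   0    1    1    1    1    1    1
  d   0    1    2    2    2    2    2
  b   0    1    2    2    2    2    2
  e   0    1    2    2    2    2    2
LCS length = dp[4][6] = 2

2


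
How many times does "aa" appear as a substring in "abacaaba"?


Searching for "aa" in "abacaaba"
Scanning each position:
  Position 0: "ab" => no
  Position 1: "ba" => no
  Position 2: "ac" => no
  Position 3: "ca" => no
  Position 4: "aa" => MATCH
  Position 5: "ab" => no
  Position 6: "ba" => no
Total occurrences: 1

1


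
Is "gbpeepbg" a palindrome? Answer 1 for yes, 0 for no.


Input: gbpeepbg
Reversed: gbpeepbg
  Compare pos 0 ('g') with pos 7 ('g'): match
  Compare pos 1 ('b') with pos 6 ('b'): match
  Compare pos 2 ('p') with pos 5 ('p'): match
  Compare pos 3 ('e') with pos 4 ('e'): match
Result: palindrome

1


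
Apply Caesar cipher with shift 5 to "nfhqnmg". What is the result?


Caesar cipher: shift "nfhqnmg" by 5
  'n' (pos 13) + 5 = pos 18 = 's'
  'f' (pos 5) + 5 = pos 10 = 'k'
  'h' (pos 7) + 5 = pos 12 = 'm'
  'q' (pos 16) + 5 = pos 21 = 'v'
  'n' (pos 13) + 5 = pos 18 = 's'
  'm' (pos 12) + 5 = pos 17 = 'r'
  'g' (pos 6) + 5 = pos 11 = 'l'
Result: skmvsrl

skmvsrl


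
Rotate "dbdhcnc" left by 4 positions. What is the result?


Input: "dbdhcnc", rotate left by 4
First 4 characters: "dbdh"
Remaining characters: "cnc"
Concatenate remaining + first: "cnc" + "dbdh" = "cncdbdh"

cncdbdh


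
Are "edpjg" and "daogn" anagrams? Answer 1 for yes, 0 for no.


Strings: "edpjg", "daogn"
Sorted first:  degjp
Sorted second: adgno
Differ at position 0: 'd' vs 'a' => not anagrams

0


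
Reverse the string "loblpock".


Input: loblpock
Reading characters right to left:
  Position 7: 'k'
  Position 6: 'c'
  Position 5: 'o'
  Position 4: 'p'
  Position 3: 'l'
  Position 2: 'b'
  Position 1: 'o'
  Position 0: 'l'
Reversed: kcoplbol

kcoplbol


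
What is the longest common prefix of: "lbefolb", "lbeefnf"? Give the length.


Words: lbefolb, lbeefnf
  Position 0: all 'l' => match
  Position 1: all 'b' => match
  Position 2: all 'e' => match
  Position 3: ('f', 'e') => mismatch, stop
LCP = "lbe" (length 3)

3


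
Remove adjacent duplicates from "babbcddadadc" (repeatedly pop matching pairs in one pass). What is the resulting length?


Input: babbcddadadc
Stack-based adjacent duplicate removal:
  Read 'b': push. Stack: b
  Read 'a': push. Stack: ba
  Read 'b': push. Stack: bab
  Read 'b': matches stack top 'b' => pop. Stack: ba
  Read 'c': push. Stack: bac
  Read 'd': push. Stack: bacd
  Read 'd': matches stack top 'd' => pop. Stack: bac
  Read 'a': push. Stack: baca
  Read 'd': push. Stack: bacad
  Read 'a': push. Stack: bacada
  Read 'd': push. Stack: bacadad
  Read 'c': push. Stack: bacadadc
Final stack: "bacadadc" (length 8)

8


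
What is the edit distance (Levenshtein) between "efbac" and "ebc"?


Computing edit distance: "efbac" -> "ebc"
DP table:
           e    b    c
      0    1    2    3
  e   1    0    1    2
  f   2    1    1    2
  b   3    2    1    2
  a   4    3    2    2
  c   5    4    3    2
Edit distance = dp[5][3] = 2

2


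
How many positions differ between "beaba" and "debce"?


Comparing "beaba" and "debce" position by position:
  Position 0: 'b' vs 'd' => DIFFER
  Position 1: 'e' vs 'e' => same
  Position 2: 'a' vs 'b' => DIFFER
  Position 3: 'b' vs 'c' => DIFFER
  Position 4: 'a' vs 'e' => DIFFER
Positions that differ: 4

4


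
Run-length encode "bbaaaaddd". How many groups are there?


Input: bbaaaaddd
Scanning for consecutive runs:
  Group 1: 'b' x 2 (positions 0-1)
  Group 2: 'a' x 4 (positions 2-5)
  Group 3: 'd' x 3 (positions 6-8)
Total groups: 3

3


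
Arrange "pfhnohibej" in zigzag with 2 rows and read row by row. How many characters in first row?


Zigzag "pfhnohibej" into 2 rows:
Placing characters:
  'p' => row 0
  'f' => row 1
  'h' => row 0
  'n' => row 1
  'o' => row 0
  'h' => row 1
  'i' => row 0
  'b' => row 1
  'e' => row 0
  'j' => row 1
Rows:
  Row 0: "phoie"
  Row 1: "fnhbj"
First row length: 5

5


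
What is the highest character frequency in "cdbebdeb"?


Input: cdbebdeb
Character counts:
  'b': 3
  'c': 1
  'd': 2
  'e': 2
Maximum frequency: 3

3


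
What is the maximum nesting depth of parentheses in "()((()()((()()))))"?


Input: "()((()()((()()))))"
Tracking depth:
  Position 0 '(': depth becomes 1
  Position 1 ')': depth becomes 0
  Position 2 '(': depth becomes 1
  Position 3 '(': depth becomes 2
  Position 4 '(': depth becomes 3
  Position 5 ')': depth becomes 2
  Position 6 '(': depth becomes 3
  Position 7 ')': depth becomes 2
  Position 8 '(': depth becomes 3
  Position 9 '(': depth becomes 4
  Position 10 '(': depth becomes 5
  Position 11 ')': depth becomes 4
  Position 12 '(': depth becomes 5
  Position 13 ')': depth becomes 4
  Position 14 ')': depth becomes 3
  Position 15 ')': depth becomes 2
  Position 16 ')': depth becomes 1
  Position 17 ')': depth becomes 0
Maximum depth reached: 5

5


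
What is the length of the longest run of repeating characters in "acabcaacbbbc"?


Input: "acabcaacbbbc"
Scanning for longest run:
  Position 1 ('c'): new char, reset run to 1
  Position 2 ('a'): new char, reset run to 1
  Position 3 ('b'): new char, reset run to 1
  Position 4 ('c'): new char, reset run to 1
  Position 5 ('a'): new char, reset run to 1
  Position 6 ('a'): continues run of 'a', length=2
  Position 7 ('c'): new char, reset run to 1
  Position 8 ('b'): new char, reset run to 1
  Position 9 ('b'): continues run of 'b', length=2
  Position 10 ('b'): continues run of 'b', length=3
  Position 11 ('c'): new char, reset run to 1
Longest run: 'b' with length 3

3


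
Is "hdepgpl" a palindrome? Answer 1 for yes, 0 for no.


Input: hdepgpl
Reversed: lpgpedh
  Compare pos 0 ('h') with pos 6 ('l'): MISMATCH
  Compare pos 1 ('d') with pos 5 ('p'): MISMATCH
  Compare pos 2 ('e') with pos 4 ('g'): MISMATCH
Result: not a palindrome

0


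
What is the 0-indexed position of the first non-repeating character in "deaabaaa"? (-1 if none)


Input: deaabaaa
Character frequencies:
  'a': 5
  'b': 1
  'd': 1
  'e': 1
Scanning left to right for freq == 1:
  Position 0 ('d'): unique! => answer = 0

0


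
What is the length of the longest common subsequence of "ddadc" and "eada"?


LCS of "ddadc" and "eada"
DP table:
           e    a    d    a
      0    0    0    0    0
  d   0    0    0    1    1
  d   0    0    0    1    1
  a   0    0    1    1    2
  d   0    0    1    2    2
  c   0    0    1    2    2
LCS length = dp[5][4] = 2

2


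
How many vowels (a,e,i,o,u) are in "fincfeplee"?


Input: fincfeplee
Checking each character:
  'f' at position 0: consonant
  'i' at position 1: vowel (running total: 1)
  'n' at position 2: consonant
  'c' at position 3: consonant
  'f' at position 4: consonant
  'e' at position 5: vowel (running total: 2)
  'p' at position 6: consonant
  'l' at position 7: consonant
  'e' at position 8: vowel (running total: 3)
  'e' at position 9: vowel (running total: 4)
Total vowels: 4

4


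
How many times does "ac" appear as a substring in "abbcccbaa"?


Searching for "ac" in "abbcccbaa"
Scanning each position:
  Position 0: "ab" => no
  Position 1: "bb" => no
  Position 2: "bc" => no
  Position 3: "cc" => no
  Position 4: "cc" => no
  Position 5: "cb" => no
  Position 6: "ba" => no
  Position 7: "aa" => no
Total occurrences: 0

0


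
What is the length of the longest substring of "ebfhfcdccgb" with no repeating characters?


Input: "ebfhfcdccgb"
Sliding window (track last position of each char):
  Position 0 ('e'): window [0,0] length 1 -- new best
  Position 1 ('b'): window [0,1] length 2 -- new best
  Position 2 ('f'): window [0,2] length 3 -- new best
  Position 3 ('h'): window [0,3] length 4 -- new best
  Position 4 ('f'): repeat (last at 2), move window start to 3
  Position 4 ('f'): window [3,4] length 2
  Position 5 ('c'): window [3,5] length 3
  Position 6 ('d'): window [3,6] length 4
  Position 7 ('c'): repeat (last at 5), move window start to 6
  Position 7 ('c'): window [6,7] length 2
  Position 8 ('c'): repeat (last at 7), move window start to 8
  Position 8 ('c'): window [8,8] length 1
  Position 9 ('g'): window [8,9] length 2
  Position 10 ('b'): window [8,10] length 3
Longest substring with no repeats: "ebfh" with length 4

4


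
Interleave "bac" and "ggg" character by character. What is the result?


Interleaving "bac" and "ggg":
  Position 0: 'b' from first, 'g' from second => "bg"
  Position 1: 'a' from first, 'g' from second => "ag"
  Position 2: 'c' from first, 'g' from second => "cg"
Result: bgagcg

bgagcg


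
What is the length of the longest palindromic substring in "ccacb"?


Input: "ccacb"
Checking substrings for palindromes:
  [1:4] "cac" (len 3) => palindrome
  [0:2] "cc" (len 2) => palindrome
Longest palindromic substring: "cac" with length 3

3


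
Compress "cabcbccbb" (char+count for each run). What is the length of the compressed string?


Input: cabcbccbb
Runs:
  'c' x 1 => "c1"
  'a' x 1 => "a1"
  'b' x 1 => "b1"
  'c' x 1 => "c1"
  'b' x 1 => "b1"
  'c' x 2 => "c2"
  'b' x 2 => "b2"
Compressed: "c1a1b1c1b1c2b2"
Compressed length: 14

14


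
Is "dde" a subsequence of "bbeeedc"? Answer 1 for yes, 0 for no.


Check if "dde" is a subsequence of "bbeeedc"
Greedy scan:
  Position 0 ('b'): no match needed
  Position 1 ('b'): no match needed
  Position 2 ('e'): no match needed
  Position 3 ('e'): no match needed
  Position 4 ('e'): no match needed
  Position 5 ('d'): matches sub[0] = 'd'
  Position 6 ('c'): no match needed
Only matched 1/3 characters => not a subsequence

0


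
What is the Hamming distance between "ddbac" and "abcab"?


Comparing "ddbac" and "abcab" position by position:
  Position 0: 'd' vs 'a' => differ
  Position 1: 'd' vs 'b' => differ
  Position 2: 'b' vs 'c' => differ
  Position 3: 'a' vs 'a' => same
  Position 4: 'c' vs 'b' => differ
Total differences (Hamming distance): 4

4


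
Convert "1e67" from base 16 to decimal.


Input: "1e67" in base 16
Positional expansion:
  Digit '1' (value 1) x 16^3 = 4096
  Digit 'e' (value 14) x 16^2 = 3584
  Digit '6' (value 6) x 16^1 = 96
  Digit '7' (value 7) x 16^0 = 7
Sum = 7783

7783


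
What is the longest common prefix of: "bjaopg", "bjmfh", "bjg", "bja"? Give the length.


Words: bjaopg, bjmfh, bjg, bja
  Position 0: all 'b' => match
  Position 1: all 'j' => match
  Position 2: ('a', 'm', 'g', 'a') => mismatch, stop
LCP = "bj" (length 2)

2


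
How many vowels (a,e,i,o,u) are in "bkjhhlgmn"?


Input: bkjhhlgmn
Checking each character:
  'b' at position 0: consonant
  'k' at position 1: consonant
  'j' at position 2: consonant
  'h' at position 3: consonant
  'h' at position 4: consonant
  'l' at position 5: consonant
  'g' at position 6: consonant
  'm' at position 7: consonant
  'n' at position 8: consonant
Total vowels: 0

0


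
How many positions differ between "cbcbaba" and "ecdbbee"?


Comparing "cbcbaba" and "ecdbbee" position by position:
  Position 0: 'c' vs 'e' => DIFFER
  Position 1: 'b' vs 'c' => DIFFER
  Position 2: 'c' vs 'd' => DIFFER
  Position 3: 'b' vs 'b' => same
  Position 4: 'a' vs 'b' => DIFFER
  Position 5: 'b' vs 'e' => DIFFER
  Position 6: 'a' vs 'e' => DIFFER
Positions that differ: 6

6


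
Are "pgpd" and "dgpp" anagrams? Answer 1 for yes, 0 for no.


Strings: "pgpd", "dgpp"
Sorted first:  dgpp
Sorted second: dgpp
Sorted forms match => anagrams

1


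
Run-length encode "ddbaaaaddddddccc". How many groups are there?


Input: ddbaaaaddddddccc
Scanning for consecutive runs:
  Group 1: 'd' x 2 (positions 0-1)
  Group 2: 'b' x 1 (positions 2-2)
  Group 3: 'a' x 4 (positions 3-6)
  Group 4: 'd' x 6 (positions 7-12)
  Group 5: 'c' x 3 (positions 13-15)
Total groups: 5

5


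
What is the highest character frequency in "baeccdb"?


Input: baeccdb
Character counts:
  'a': 1
  'b': 2
  'c': 2
  'd': 1
  'e': 1
Maximum frequency: 2

2


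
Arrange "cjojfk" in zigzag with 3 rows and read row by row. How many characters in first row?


Zigzag "cjojfk" into 3 rows:
Placing characters:
  'c' => row 0
  'j' => row 1
  'o' => row 2
  'j' => row 1
  'f' => row 0
  'k' => row 1
Rows:
  Row 0: "cf"
  Row 1: "jjk"
  Row 2: "o"
First row length: 2

2


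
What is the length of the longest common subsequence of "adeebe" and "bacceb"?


LCS of "adeebe" and "bacceb"
DP table:
           b    a    c    c    e    b
      0    0    0    0    0    0    0
  a   0    0    1    1    1    1    1
  d   0    0    1    1    1    1    1
  e   0    0    1    1    1    2    2
  e   0    0    1    1    1    2    2
  b   0    1    1    1    1    2    3
  e   0    1    1    1    1    2    3
LCS length = dp[6][6] = 3

3


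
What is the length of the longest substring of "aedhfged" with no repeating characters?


Input: "aedhfged"
Sliding window (track last position of each char):
  Position 0 ('a'): window [0,0] length 1 -- new best
  Position 1 ('e'): window [0,1] length 2 -- new best
  Position 2 ('d'): window [0,2] length 3 -- new best
  Position 3 ('h'): window [0,3] length 4 -- new best
  Position 4 ('f'): window [0,4] length 5 -- new best
  Position 5 ('g'): window [0,5] length 6 -- new best
  Position 6 ('e'): repeat (last at 1), move window start to 2
  Position 6 ('e'): window [2,6] length 5
  Position 7 ('d'): repeat (last at 2), move window start to 3
  Position 7 ('d'): window [3,7] length 5
Longest substring with no repeats: "aedhfg" with length 6

6


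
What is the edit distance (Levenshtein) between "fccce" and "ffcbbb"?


Computing edit distance: "fccce" -> "ffcbbb"
DP table:
           f    f    c    b    b    b
      0    1    2    3    4    5    6
  f   1    0    1    2    3    4    5
  c   2    1    1    1    2    3    4
  c   3    2    2    1    2    3    4
  c   4    3    3    2    2    3    4
  e   5    4    4    3    3    3    4
Edit distance = dp[5][6] = 4

4


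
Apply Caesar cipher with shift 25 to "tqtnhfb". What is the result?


Caesar cipher: shift "tqtnhfb" by 25
  't' (pos 19) + 25 = pos 18 = 's'
  'q' (pos 16) + 25 = pos 15 = 'p'
  't' (pos 19) + 25 = pos 18 = 's'
  'n' (pos 13) + 25 = pos 12 = 'm'
  'h' (pos 7) + 25 = pos 6 = 'g'
  'f' (pos 5) + 25 = pos 4 = 'e'
  'b' (pos 1) + 25 = pos 0 = 'a'
Result: spsmgea

spsmgea


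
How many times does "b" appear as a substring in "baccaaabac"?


Searching for "b" in "baccaaabac"
Scanning each position:
  Position 0: "b" => MATCH
  Position 1: "a" => no
  Position 2: "c" => no
  Position 3: "c" => no
  Position 4: "a" => no
  Position 5: "a" => no
  Position 6: "a" => no
  Position 7: "b" => MATCH
  Position 8: "a" => no
  Position 9: "c" => no
Total occurrences: 2

2


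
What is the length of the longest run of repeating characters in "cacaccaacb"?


Input: "cacaccaacb"
Scanning for longest run:
  Position 1 ('a'): new char, reset run to 1
  Position 2 ('c'): new char, reset run to 1
  Position 3 ('a'): new char, reset run to 1
  Position 4 ('c'): new char, reset run to 1
  Position 5 ('c'): continues run of 'c', length=2
  Position 6 ('a'): new char, reset run to 1
  Position 7 ('a'): continues run of 'a', length=2
  Position 8 ('c'): new char, reset run to 1
  Position 9 ('b'): new char, reset run to 1
Longest run: 'c' with length 2

2


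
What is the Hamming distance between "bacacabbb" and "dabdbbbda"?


Comparing "bacacabbb" and "dabdbbbda" position by position:
  Position 0: 'b' vs 'd' => differ
  Position 1: 'a' vs 'a' => same
  Position 2: 'c' vs 'b' => differ
  Position 3: 'a' vs 'd' => differ
  Position 4: 'c' vs 'b' => differ
  Position 5: 'a' vs 'b' => differ
  Position 6: 'b' vs 'b' => same
  Position 7: 'b' vs 'd' => differ
  Position 8: 'b' vs 'a' => differ
Total differences (Hamming distance): 7

7


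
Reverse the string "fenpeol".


Input: fenpeol
Reading characters right to left:
  Position 6: 'l'
  Position 5: 'o'
  Position 4: 'e'
  Position 3: 'p'
  Position 2: 'n'
  Position 1: 'e'
  Position 0: 'f'
Reversed: loepnef

loepnef


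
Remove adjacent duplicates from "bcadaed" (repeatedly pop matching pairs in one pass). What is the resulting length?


Input: bcadaed
Stack-based adjacent duplicate removal:
  Read 'b': push. Stack: b
  Read 'c': push. Stack: bc
  Read 'a': push. Stack: bca
  Read 'd': push. Stack: bcad
  Read 'a': push. Stack: bcada
  Read 'e': push. Stack: bcadae
  Read 'd': push. Stack: bcadaed
Final stack: "bcadaed" (length 7)

7


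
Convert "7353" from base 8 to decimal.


Input: "7353" in base 8
Positional expansion:
  Digit '7' (value 7) x 8^3 = 3584
  Digit '3' (value 3) x 8^2 = 192
  Digit '5' (value 5) x 8^1 = 40
  Digit '3' (value 3) x 8^0 = 3
Sum = 3819

3819


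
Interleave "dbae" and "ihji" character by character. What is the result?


Interleaving "dbae" and "ihji":
  Position 0: 'd' from first, 'i' from second => "di"
  Position 1: 'b' from first, 'h' from second => "bh"
  Position 2: 'a' from first, 'j' from second => "aj"
  Position 3: 'e' from first, 'i' from second => "ei"
Result: dibhajei

dibhajei


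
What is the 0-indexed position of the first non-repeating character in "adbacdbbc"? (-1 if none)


Input: adbacdbbc
Character frequencies:
  'a': 2
  'b': 3
  'c': 2
  'd': 2
Scanning left to right for freq == 1:
  Position 0 ('a'): freq=2, skip
  Position 1 ('d'): freq=2, skip
  Position 2 ('b'): freq=3, skip
  Position 3 ('a'): freq=2, skip
  Position 4 ('c'): freq=2, skip
  Position 5 ('d'): freq=2, skip
  Position 6 ('b'): freq=3, skip
  Position 7 ('b'): freq=3, skip
  Position 8 ('c'): freq=2, skip
  No unique character found => answer = -1

-1


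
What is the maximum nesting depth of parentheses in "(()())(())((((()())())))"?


Input: "(()())(())((((()())())))"
Tracking depth:
  Position 0 '(': depth becomes 1
  Position 1 '(': depth becomes 2
  Position 2 ')': depth becomes 1
  Position 3 '(': depth becomes 2
  Position 4 ')': depth becomes 1
  Position 5 ')': depth becomes 0
  Position 6 '(': depth becomes 1
  Position 7 '(': depth becomes 2
  Position 8 ')': depth becomes 1
  Position 9 ')': depth becomes 0
  Position 10 '(': depth becomes 1
  Position 11 '(': depth becomes 2
  Position 12 '(': depth becomes 3
  Position 13 '(': depth becomes 4
  Position 14 '(': depth becomes 5
  Position 15 ')': depth becomes 4
  Position 16 '(': depth becomes 5
  Position 17 ')': depth becomes 4
  Position 18 ')': depth becomes 3
  Position 19 '(': depth becomes 4
  Position 20 ')': depth becomes 3
  Position 21 ')': depth becomes 2
  Position 22 ')': depth becomes 1
  Position 23 ')': depth becomes 0
Maximum depth reached: 5

5


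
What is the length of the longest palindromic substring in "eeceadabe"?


Input: "eeceadabe"
Checking substrings for palindromes:
  [1:4] "ece" (len 3) => palindrome
  [4:7] "ada" (len 3) => palindrome
  [0:2] "ee" (len 2) => palindrome
Longest palindromic substring: "ece" with length 3

3


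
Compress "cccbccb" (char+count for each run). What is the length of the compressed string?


Input: cccbccb
Runs:
  'c' x 3 => "c3"
  'b' x 1 => "b1"
  'c' x 2 => "c2"
  'b' x 1 => "b1"
Compressed: "c3b1c2b1"
Compressed length: 8

8


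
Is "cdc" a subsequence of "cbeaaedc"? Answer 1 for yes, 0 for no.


Check if "cdc" is a subsequence of "cbeaaedc"
Greedy scan:
  Position 0 ('c'): matches sub[0] = 'c'
  Position 1 ('b'): no match needed
  Position 2 ('e'): no match needed
  Position 3 ('a'): no match needed
  Position 4 ('a'): no match needed
  Position 5 ('e'): no match needed
  Position 6 ('d'): matches sub[1] = 'd'
  Position 7 ('c'): matches sub[2] = 'c'
All 3 characters matched => is a subsequence

1


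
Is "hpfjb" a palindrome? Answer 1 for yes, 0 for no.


Input: hpfjb
Reversed: bjfph
  Compare pos 0 ('h') with pos 4 ('b'): MISMATCH
  Compare pos 1 ('p') with pos 3 ('j'): MISMATCH
Result: not a palindrome

0


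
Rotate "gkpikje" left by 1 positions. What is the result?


Input: "gkpikje", rotate left by 1
First 1 characters: "g"
Remaining characters: "kpikje"
Concatenate remaining + first: "kpikje" + "g" = "kpikjeg"

kpikjeg


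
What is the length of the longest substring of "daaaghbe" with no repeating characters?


Input: "daaaghbe"
Sliding window (track last position of each char):
  Position 0 ('d'): window [0,0] length 1 -- new best
  Position 1 ('a'): window [0,1] length 2 -- new best
  Position 2 ('a'): repeat (last at 1), move window start to 2
  Position 2 ('a'): window [2,2] length 1
  Position 3 ('a'): repeat (last at 2), move window start to 3
  Position 3 ('a'): window [3,3] length 1
  Position 4 ('g'): window [3,4] length 2
  Position 5 ('h'): window [3,5] length 3 -- new best
  Position 6 ('b'): window [3,6] length 4 -- new best
  Position 7 ('e'): window [3,7] length 5 -- new best
Longest substring with no repeats: "aghbe" with length 5

5


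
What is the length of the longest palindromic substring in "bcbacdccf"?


Input: "bcbacdccf"
Checking substrings for palindromes:
  [0:3] "bcb" (len 3) => palindrome
  [4:7] "cdc" (len 3) => palindrome
  [6:8] "cc" (len 2) => palindrome
Longest palindromic substring: "bcb" with length 3

3


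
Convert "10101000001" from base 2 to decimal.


Input: "10101000001" in base 2
Positional expansion:
  Digit '1' (value 1) x 2^10 = 1024
  Digit '0' (value 0) x 2^9 = 0
  Digit '1' (value 1) x 2^8 = 256
  Digit '0' (value 0) x 2^7 = 0
  Digit '1' (value 1) x 2^6 = 64
  Digit '0' (value 0) x 2^5 = 0
  Digit '0' (value 0) x 2^4 = 0
  Digit '0' (value 0) x 2^3 = 0
  Digit '0' (value 0) x 2^2 = 0
  Digit '0' (value 0) x 2^1 = 0
  Digit '1' (value 1) x 2^0 = 1
Sum = 1345

1345


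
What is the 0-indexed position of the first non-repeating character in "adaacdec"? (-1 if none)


Input: adaacdec
Character frequencies:
  'a': 3
  'c': 2
  'd': 2
  'e': 1
Scanning left to right for freq == 1:
  Position 0 ('a'): freq=3, skip
  Position 1 ('d'): freq=2, skip
  Position 2 ('a'): freq=3, skip
  Position 3 ('a'): freq=3, skip
  Position 4 ('c'): freq=2, skip
  Position 5 ('d'): freq=2, skip
  Position 6 ('e'): unique! => answer = 6

6


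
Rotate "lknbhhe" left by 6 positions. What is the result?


Input: "lknbhhe", rotate left by 6
First 6 characters: "lknbhh"
Remaining characters: "e"
Concatenate remaining + first: "e" + "lknbhh" = "elknbhh"

elknbhh


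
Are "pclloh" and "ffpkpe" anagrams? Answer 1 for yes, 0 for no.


Strings: "pclloh", "ffpkpe"
Sorted first:  chllop
Sorted second: effkpp
Differ at position 0: 'c' vs 'e' => not anagrams

0


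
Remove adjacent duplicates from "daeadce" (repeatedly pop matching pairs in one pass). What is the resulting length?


Input: daeadce
Stack-based adjacent duplicate removal:
  Read 'd': push. Stack: d
  Read 'a': push. Stack: da
  Read 'e': push. Stack: dae
  Read 'a': push. Stack: daea
  Read 'd': push. Stack: daead
  Read 'c': push. Stack: daeadc
  Read 'e': push. Stack: daeadce
Final stack: "daeadce" (length 7)

7


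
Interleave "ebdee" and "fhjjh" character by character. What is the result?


Interleaving "ebdee" and "fhjjh":
  Position 0: 'e' from first, 'f' from second => "ef"
  Position 1: 'b' from first, 'h' from second => "bh"
  Position 2: 'd' from first, 'j' from second => "dj"
  Position 3: 'e' from first, 'j' from second => "ej"
  Position 4: 'e' from first, 'h' from second => "eh"
Result: efbhdjejeh

efbhdjejeh


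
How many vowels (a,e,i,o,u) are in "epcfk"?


Input: epcfk
Checking each character:
  'e' at position 0: vowel (running total: 1)
  'p' at position 1: consonant
  'c' at position 2: consonant
  'f' at position 3: consonant
  'k' at position 4: consonant
Total vowels: 1

1


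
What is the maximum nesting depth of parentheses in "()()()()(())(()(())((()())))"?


Input: "()()()()(())(()(())((()())))"
Tracking depth:
  Position 0 '(': depth becomes 1
  Position 1 ')': depth becomes 0
  Position 2 '(': depth becomes 1
  Position 3 ')': depth becomes 0
  Position 4 '(': depth becomes 1
  Position 5 ')': depth becomes 0
  Position 6 '(': depth becomes 1
  Position 7 ')': depth becomes 0
  Position 8 '(': depth becomes 1
  Position 9 '(': depth becomes 2
  Position 10 ')': depth becomes 1
  Position 11 ')': depth becomes 0
  Position 12 '(': depth becomes 1
  Position 13 '(': depth becomes 2
  Position 14 ')': depth becomes 1
  Position 15 '(': depth becomes 2
  Position 16 '(': depth becomes 3
  Position 17 ')': depth becomes 2
  Position 18 ')': depth becomes 1
  Position 19 '(': depth becomes 2
  Position 20 '(': depth becomes 3
  Position 21 '(': depth becomes 4
  Position 22 ')': depth becomes 3
  Position 23 '(': depth becomes 4
  Position 24 ')': depth becomes 3
  Position 25 ')': depth becomes 2
  Position 26 ')': depth becomes 1
  Position 27 ')': depth becomes 0
Maximum depth reached: 4

4


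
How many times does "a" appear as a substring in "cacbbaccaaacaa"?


Searching for "a" in "cacbbaccaaacaa"
Scanning each position:
  Position 0: "c" => no
  Position 1: "a" => MATCH
  Position 2: "c" => no
  Position 3: "b" => no
  Position 4: "b" => no
  Position 5: "a" => MATCH
  Position 6: "c" => no
  Position 7: "c" => no
  Position 8: "a" => MATCH
  Position 9: "a" => MATCH
  Position 10: "a" => MATCH
  Position 11: "c" => no
  Position 12: "a" => MATCH
  Position 13: "a" => MATCH
Total occurrences: 7

7


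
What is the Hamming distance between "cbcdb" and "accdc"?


Comparing "cbcdb" and "accdc" position by position:
  Position 0: 'c' vs 'a' => differ
  Position 1: 'b' vs 'c' => differ
  Position 2: 'c' vs 'c' => same
  Position 3: 'd' vs 'd' => same
  Position 4: 'b' vs 'c' => differ
Total differences (Hamming distance): 3

3


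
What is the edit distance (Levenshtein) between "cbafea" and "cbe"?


Computing edit distance: "cbafea" -> "cbe"
DP table:
           c    b    e
      0    1    2    3
  c   1    0    1    2
  b   2    1    0    1
  a   3    2    1    1
  f   4    3    2    2
  e   5    4    3    2
  a   6    5    4    3
Edit distance = dp[6][3] = 3

3


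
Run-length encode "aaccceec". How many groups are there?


Input: aaccceec
Scanning for consecutive runs:
  Group 1: 'a' x 2 (positions 0-1)
  Group 2: 'c' x 3 (positions 2-4)
  Group 3: 'e' x 2 (positions 5-6)
  Group 4: 'c' x 1 (positions 7-7)
Total groups: 4

4


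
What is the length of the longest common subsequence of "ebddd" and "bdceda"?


LCS of "ebddd" and "bdceda"
DP table:
           b    d    c    e    d    a
      0    0    0    0    0    0    0
  e   0    0    0    0    1    1    1
  b   0    1    1    1    1    1    1
  d   0    1    2    2    2    2    2
  d   0    1    2    2    2    3    3
  d   0    1    2    2    2    3    3
LCS length = dp[5][6] = 3

3


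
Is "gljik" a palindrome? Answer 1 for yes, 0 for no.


Input: gljik
Reversed: kijlg
  Compare pos 0 ('g') with pos 4 ('k'): MISMATCH
  Compare pos 1 ('l') with pos 3 ('i'): MISMATCH
Result: not a palindrome

0


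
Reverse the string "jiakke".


Input: jiakke
Reading characters right to left:
  Position 5: 'e'
  Position 4: 'k'
  Position 3: 'k'
  Position 2: 'a'
  Position 1: 'i'
  Position 0: 'j'
Reversed: ekkaij

ekkaij


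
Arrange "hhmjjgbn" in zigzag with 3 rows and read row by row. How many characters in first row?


Zigzag "hhmjjgbn" into 3 rows:
Placing characters:
  'h' => row 0
  'h' => row 1
  'm' => row 2
  'j' => row 1
  'j' => row 0
  'g' => row 1
  'b' => row 2
  'n' => row 1
Rows:
  Row 0: "hj"
  Row 1: "hjgn"
  Row 2: "mb"
First row length: 2

2


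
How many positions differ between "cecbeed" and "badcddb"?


Comparing "cecbeed" and "badcddb" position by position:
  Position 0: 'c' vs 'b' => DIFFER
  Position 1: 'e' vs 'a' => DIFFER
  Position 2: 'c' vs 'd' => DIFFER
  Position 3: 'b' vs 'c' => DIFFER
  Position 4: 'e' vs 'd' => DIFFER
  Position 5: 'e' vs 'd' => DIFFER
  Position 6: 'd' vs 'b' => DIFFER
Positions that differ: 7

7


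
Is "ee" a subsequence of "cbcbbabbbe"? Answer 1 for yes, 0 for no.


Check if "ee" is a subsequence of "cbcbbabbbe"
Greedy scan:
  Position 0 ('c'): no match needed
  Position 1 ('b'): no match needed
  Position 2 ('c'): no match needed
  Position 3 ('b'): no match needed
  Position 4 ('b'): no match needed
  Position 5 ('a'): no match needed
  Position 6 ('b'): no match needed
  Position 7 ('b'): no match needed
  Position 8 ('b'): no match needed
  Position 9 ('e'): matches sub[0] = 'e'
Only matched 1/2 characters => not a subsequence

0


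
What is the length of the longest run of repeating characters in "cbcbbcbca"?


Input: "cbcbbcbca"
Scanning for longest run:
  Position 1 ('b'): new char, reset run to 1
  Position 2 ('c'): new char, reset run to 1
  Position 3 ('b'): new char, reset run to 1
  Position 4 ('b'): continues run of 'b', length=2
  Position 5 ('c'): new char, reset run to 1
  Position 6 ('b'): new char, reset run to 1
  Position 7 ('c'): new char, reset run to 1
  Position 8 ('a'): new char, reset run to 1
Longest run: 'b' with length 2

2


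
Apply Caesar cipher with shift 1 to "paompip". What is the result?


Caesar cipher: shift "paompip" by 1
  'p' (pos 15) + 1 = pos 16 = 'q'
  'a' (pos 0) + 1 = pos 1 = 'b'
  'o' (pos 14) + 1 = pos 15 = 'p'
  'm' (pos 12) + 1 = pos 13 = 'n'
  'p' (pos 15) + 1 = pos 16 = 'q'
  'i' (pos 8) + 1 = pos 9 = 'j'
  'p' (pos 15) + 1 = pos 16 = 'q'
Result: qbpnqjq

qbpnqjq


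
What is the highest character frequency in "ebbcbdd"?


Input: ebbcbdd
Character counts:
  'b': 3
  'c': 1
  'd': 2
  'e': 1
Maximum frequency: 3

3


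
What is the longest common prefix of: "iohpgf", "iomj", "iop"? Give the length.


Words: iohpgf, iomj, iop
  Position 0: all 'i' => match
  Position 1: all 'o' => match
  Position 2: ('h', 'm', 'p') => mismatch, stop
LCP = "io" (length 2)

2


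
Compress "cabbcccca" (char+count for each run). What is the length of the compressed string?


Input: cabbcccca
Runs:
  'c' x 1 => "c1"
  'a' x 1 => "a1"
  'b' x 2 => "b2"
  'c' x 4 => "c4"
  'a' x 1 => "a1"
Compressed: "c1a1b2c4a1"
Compressed length: 10

10


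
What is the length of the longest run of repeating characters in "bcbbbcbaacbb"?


Input: "bcbbbcbaacbb"
Scanning for longest run:
  Position 1 ('c'): new char, reset run to 1
  Position 2 ('b'): new char, reset run to 1
  Position 3 ('b'): continues run of 'b', length=2
  Position 4 ('b'): continues run of 'b', length=3
  Position 5 ('c'): new char, reset run to 1
  Position 6 ('b'): new char, reset run to 1
  Position 7 ('a'): new char, reset run to 1
  Position 8 ('a'): continues run of 'a', length=2
  Position 9 ('c'): new char, reset run to 1
  Position 10 ('b'): new char, reset run to 1
  Position 11 ('b'): continues run of 'b', length=2
Longest run: 'b' with length 3

3


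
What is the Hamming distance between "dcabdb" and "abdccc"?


Comparing "dcabdb" and "abdccc" position by position:
  Position 0: 'd' vs 'a' => differ
  Position 1: 'c' vs 'b' => differ
  Position 2: 'a' vs 'd' => differ
  Position 3: 'b' vs 'c' => differ
  Position 4: 'd' vs 'c' => differ
  Position 5: 'b' vs 'c' => differ
Total differences (Hamming distance): 6

6


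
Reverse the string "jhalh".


Input: jhalh
Reading characters right to left:
  Position 4: 'h'
  Position 3: 'l'
  Position 2: 'a'
  Position 1: 'h'
  Position 0: 'j'
Reversed: hlahj

hlahj


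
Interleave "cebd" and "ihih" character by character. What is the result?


Interleaving "cebd" and "ihih":
  Position 0: 'c' from first, 'i' from second => "ci"
  Position 1: 'e' from first, 'h' from second => "eh"
  Position 2: 'b' from first, 'i' from second => "bi"
  Position 3: 'd' from first, 'h' from second => "dh"
Result: ciehbidh

ciehbidh


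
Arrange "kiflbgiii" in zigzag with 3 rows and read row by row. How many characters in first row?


Zigzag "kiflbgiii" into 3 rows:
Placing characters:
  'k' => row 0
  'i' => row 1
  'f' => row 2
  'l' => row 1
  'b' => row 0
  'g' => row 1
  'i' => row 2
  'i' => row 1
  'i' => row 0
Rows:
  Row 0: "kbi"
  Row 1: "ilgi"
  Row 2: "fi"
First row length: 3

3


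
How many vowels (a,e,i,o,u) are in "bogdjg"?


Input: bogdjg
Checking each character:
  'b' at position 0: consonant
  'o' at position 1: vowel (running total: 1)
  'g' at position 2: consonant
  'd' at position 3: consonant
  'j' at position 4: consonant
  'g' at position 5: consonant
Total vowels: 1

1


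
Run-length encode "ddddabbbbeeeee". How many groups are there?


Input: ddddabbbbeeeee
Scanning for consecutive runs:
  Group 1: 'd' x 4 (positions 0-3)
  Group 2: 'a' x 1 (positions 4-4)
  Group 3: 'b' x 4 (positions 5-8)
  Group 4: 'e' x 5 (positions 9-13)
Total groups: 4

4


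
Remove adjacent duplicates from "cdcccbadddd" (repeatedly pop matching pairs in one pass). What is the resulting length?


Input: cdcccbadddd
Stack-based adjacent duplicate removal:
  Read 'c': push. Stack: c
  Read 'd': push. Stack: cd
  Read 'c': push. Stack: cdc
  Read 'c': matches stack top 'c' => pop. Stack: cd
  Read 'c': push. Stack: cdc
  Read 'b': push. Stack: cdcb
  Read 'a': push. Stack: cdcba
  Read 'd': push. Stack: cdcbad
  Read 'd': matches stack top 'd' => pop. Stack: cdcba
  Read 'd': push. Stack: cdcbad
  Read 'd': matches stack top 'd' => pop. Stack: cdcba
Final stack: "cdcba" (length 5)

5


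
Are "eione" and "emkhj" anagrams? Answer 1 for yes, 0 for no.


Strings: "eione", "emkhj"
Sorted first:  eeino
Sorted second: ehjkm
Differ at position 1: 'e' vs 'h' => not anagrams

0


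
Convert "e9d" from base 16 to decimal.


Input: "e9d" in base 16
Positional expansion:
  Digit 'e' (value 14) x 16^2 = 3584
  Digit '9' (value 9) x 16^1 = 144
  Digit 'd' (value 13) x 16^0 = 13
Sum = 3741

3741


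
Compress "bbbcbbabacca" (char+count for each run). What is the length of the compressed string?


Input: bbbcbbabacca
Runs:
  'b' x 3 => "b3"
  'c' x 1 => "c1"
  'b' x 2 => "b2"
  'a' x 1 => "a1"
  'b' x 1 => "b1"
  'a' x 1 => "a1"
  'c' x 2 => "c2"
  'a' x 1 => "a1"
Compressed: "b3c1b2a1b1a1c2a1"
Compressed length: 16

16


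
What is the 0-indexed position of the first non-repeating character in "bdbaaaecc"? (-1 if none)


Input: bdbaaaecc
Character frequencies:
  'a': 3
  'b': 2
  'c': 2
  'd': 1
  'e': 1
Scanning left to right for freq == 1:
  Position 0 ('b'): freq=2, skip
  Position 1 ('d'): unique! => answer = 1

1


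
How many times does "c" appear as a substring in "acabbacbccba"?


Searching for "c" in "acabbacbccba"
Scanning each position:
  Position 0: "a" => no
  Position 1: "c" => MATCH
  Position 2: "a" => no
  Position 3: "b" => no
  Position 4: "b" => no
  Position 5: "a" => no
  Position 6: "c" => MATCH
  Position 7: "b" => no
  Position 8: "c" => MATCH
  Position 9: "c" => MATCH
  Position 10: "b" => no
  Position 11: "a" => no
Total occurrences: 4

4


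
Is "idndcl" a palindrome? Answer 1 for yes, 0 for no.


Input: idndcl
Reversed: lcdndi
  Compare pos 0 ('i') with pos 5 ('l'): MISMATCH
  Compare pos 1 ('d') with pos 4 ('c'): MISMATCH
  Compare pos 2 ('n') with pos 3 ('d'): MISMATCH
Result: not a palindrome

0
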